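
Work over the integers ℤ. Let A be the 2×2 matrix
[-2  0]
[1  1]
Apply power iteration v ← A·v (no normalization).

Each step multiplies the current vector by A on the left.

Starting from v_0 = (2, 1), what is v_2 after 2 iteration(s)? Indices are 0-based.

v_2 = (8, -1)

v_0 = (2, 1).
v_1 = A·v_0 = (-4, 3).
v_2 = A·v_1 = (8, -1).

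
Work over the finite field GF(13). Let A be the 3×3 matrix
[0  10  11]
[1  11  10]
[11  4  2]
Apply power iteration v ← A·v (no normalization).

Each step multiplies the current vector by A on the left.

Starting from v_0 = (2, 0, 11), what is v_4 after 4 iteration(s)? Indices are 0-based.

v_0 = (2, 0, 11).
v_1 = A·v_0 = (4, 8, 5).
v_2 = A·v_1 = (5, 12, 8).
v_3 = A·v_2 = (0, 9, 2).
v_4 = A·v_3 = (8, 2, 1).

v_4 = (8, 2, 1)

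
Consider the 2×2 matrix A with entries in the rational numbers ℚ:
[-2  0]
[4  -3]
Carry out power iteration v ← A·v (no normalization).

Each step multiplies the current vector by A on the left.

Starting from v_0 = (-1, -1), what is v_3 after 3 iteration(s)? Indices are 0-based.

v_3 = (8, -49)

v_0 = (-1, -1).
v_1 = A·v_0 = (2, -1).
v_2 = A·v_1 = (-4, 11).
v_3 = A·v_2 = (8, -49).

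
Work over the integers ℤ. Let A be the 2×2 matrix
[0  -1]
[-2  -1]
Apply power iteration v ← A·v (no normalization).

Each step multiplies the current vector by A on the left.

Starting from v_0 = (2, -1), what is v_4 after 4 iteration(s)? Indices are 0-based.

v_0 = (2, -1).
v_1 = A·v_0 = (1, -3).
v_2 = A·v_1 = (3, 1).
v_3 = A·v_2 = (-1, -7).
v_4 = A·v_3 = (7, 9).

v_4 = (7, 9)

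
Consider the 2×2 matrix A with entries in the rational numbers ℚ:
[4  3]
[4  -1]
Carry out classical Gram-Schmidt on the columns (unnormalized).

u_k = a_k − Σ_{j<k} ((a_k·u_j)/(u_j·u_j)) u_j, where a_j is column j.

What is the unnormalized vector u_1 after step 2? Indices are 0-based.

u_1 = (2, -2)

Step 1: u_0 = a_0 = (4, 4).
Step 2: u_1 = a_1 − (1/4)·u_0 = (2, -2).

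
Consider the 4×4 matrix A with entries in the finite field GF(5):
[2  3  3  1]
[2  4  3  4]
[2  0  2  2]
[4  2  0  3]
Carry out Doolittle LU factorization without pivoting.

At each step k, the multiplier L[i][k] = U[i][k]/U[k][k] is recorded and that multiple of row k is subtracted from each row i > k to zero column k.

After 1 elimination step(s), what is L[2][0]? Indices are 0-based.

k=0: U[0][0]=2
  eliminate (1,0): mult=1, new row 1: (0, 1, 0, 3); set L[1][0]=1
  eliminate (2,0): mult=1, new row 2: (0, 2, 4, 1); set L[2][0]=1
  eliminate (3,0): mult=2, new row 3: (0, 1, 4, 1); set L[3][0]=2

L[2][0] = 1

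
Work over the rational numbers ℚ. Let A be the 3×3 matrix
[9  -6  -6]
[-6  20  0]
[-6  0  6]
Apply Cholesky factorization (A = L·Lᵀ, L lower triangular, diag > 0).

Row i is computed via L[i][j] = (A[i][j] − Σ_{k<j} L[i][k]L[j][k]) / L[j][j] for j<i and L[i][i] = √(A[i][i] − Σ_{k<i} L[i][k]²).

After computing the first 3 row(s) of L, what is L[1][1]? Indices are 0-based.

Step 1: L[0][0] = √(9) = 3.
  L[1][0] = (-6) / L[0][0] = -2.
Step 2: L[1][1] = √(16) = 4.
  L[2][0] = (-6) / L[0][0] = -2.
  L[2][1] = (-4) / L[1][1] = -1.
Step 3: L[2][2] = √(1) = 1.

L[1][1] = 4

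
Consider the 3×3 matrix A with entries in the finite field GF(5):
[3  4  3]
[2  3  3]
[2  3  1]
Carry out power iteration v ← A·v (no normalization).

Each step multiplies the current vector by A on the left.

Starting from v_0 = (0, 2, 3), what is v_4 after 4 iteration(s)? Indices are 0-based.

v_4 = (4, 4, 0)

v_0 = (0, 2, 3).
v_1 = A·v_0 = (2, 0, 4).
v_2 = A·v_1 = (3, 1, 3).
v_3 = A·v_2 = (2, 3, 2).
v_4 = A·v_3 = (4, 4, 0).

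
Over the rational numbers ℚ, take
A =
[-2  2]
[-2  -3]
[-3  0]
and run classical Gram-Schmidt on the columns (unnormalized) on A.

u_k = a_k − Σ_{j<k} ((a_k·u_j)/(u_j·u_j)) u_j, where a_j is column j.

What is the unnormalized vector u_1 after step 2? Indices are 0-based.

u_1 = (38/17, -47/17, 6/17)

Step 1: u_0 = a_0 = (-2, -2, -3).
Step 2: u_1 = a_1 − (2/17)·u_0 = (38/17, -47/17, 6/17).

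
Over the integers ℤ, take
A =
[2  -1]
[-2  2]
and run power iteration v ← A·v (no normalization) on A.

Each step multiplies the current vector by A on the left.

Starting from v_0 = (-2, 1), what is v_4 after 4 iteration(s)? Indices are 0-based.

v_4 = (-184, 260)

v_0 = (-2, 1).
v_1 = A·v_0 = (-5, 6).
v_2 = A·v_1 = (-16, 22).
v_3 = A·v_2 = (-54, 76).
v_4 = A·v_3 = (-184, 260).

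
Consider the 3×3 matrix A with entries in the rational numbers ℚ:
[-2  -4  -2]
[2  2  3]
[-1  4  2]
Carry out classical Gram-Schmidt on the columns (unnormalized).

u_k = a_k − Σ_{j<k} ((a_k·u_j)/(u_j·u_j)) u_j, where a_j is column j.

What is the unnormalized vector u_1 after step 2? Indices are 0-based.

Step 1: u_0 = a_0 = (-2, 2, -1).
Step 2: u_1 = a_1 − (8/9)·u_0 = (-20/9, 2/9, 44/9).

u_1 = (-20/9, 2/9, 44/9)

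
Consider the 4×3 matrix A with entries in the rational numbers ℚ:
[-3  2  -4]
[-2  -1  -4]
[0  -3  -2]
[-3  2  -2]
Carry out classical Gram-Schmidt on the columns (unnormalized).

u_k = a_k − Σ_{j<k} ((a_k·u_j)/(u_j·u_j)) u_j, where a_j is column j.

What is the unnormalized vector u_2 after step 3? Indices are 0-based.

u_2 = (-34/37, -9/37, 7/37, 40/37)

Step 1: u_0 = a_0 = (-3, -2, 0, -3).
Step 2: u_1 = a_1 − (-5/11)·u_0 = (7/11, -21/11, -3, 7/11).
Step 3: u_2 = a_2 − (13/11)·u_0 − (27/37)·u_1 = (-34/37, -9/37, 7/37, 40/37).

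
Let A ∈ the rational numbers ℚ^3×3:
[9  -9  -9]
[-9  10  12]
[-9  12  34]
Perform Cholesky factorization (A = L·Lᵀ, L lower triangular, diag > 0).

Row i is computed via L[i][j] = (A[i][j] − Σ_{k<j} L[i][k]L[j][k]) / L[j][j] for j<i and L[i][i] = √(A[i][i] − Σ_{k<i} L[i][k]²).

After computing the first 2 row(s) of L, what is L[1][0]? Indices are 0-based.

Step 1: L[0][0] = √(9) = 3.
  L[1][0] = (-9) / L[0][0] = -3.
Step 2: L[1][1] = √(1) = 1.

L[1][0] = -3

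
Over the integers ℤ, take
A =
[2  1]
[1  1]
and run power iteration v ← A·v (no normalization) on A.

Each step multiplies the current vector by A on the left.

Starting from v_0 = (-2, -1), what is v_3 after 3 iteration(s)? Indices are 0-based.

v_0 = (-2, -1).
v_1 = A·v_0 = (-5, -3).
v_2 = A·v_1 = (-13, -8).
v_3 = A·v_2 = (-34, -21).

v_3 = (-34, -21)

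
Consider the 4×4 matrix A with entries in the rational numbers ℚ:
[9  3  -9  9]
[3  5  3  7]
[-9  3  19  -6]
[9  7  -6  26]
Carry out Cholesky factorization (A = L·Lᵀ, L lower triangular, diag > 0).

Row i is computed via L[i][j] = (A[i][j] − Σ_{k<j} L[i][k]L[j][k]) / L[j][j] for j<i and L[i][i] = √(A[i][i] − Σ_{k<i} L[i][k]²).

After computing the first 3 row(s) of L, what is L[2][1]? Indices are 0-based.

Step 1: L[0][0] = √(9) = 3.
  L[1][0] = (3) / L[0][0] = 1.
Step 2: L[1][1] = √(4) = 2.
  L[2][0] = (-9) / L[0][0] = -3.
  L[2][1] = (6) / L[1][1] = 3.
Step 3: L[2][2] = √(1) = 1.

L[2][1] = 3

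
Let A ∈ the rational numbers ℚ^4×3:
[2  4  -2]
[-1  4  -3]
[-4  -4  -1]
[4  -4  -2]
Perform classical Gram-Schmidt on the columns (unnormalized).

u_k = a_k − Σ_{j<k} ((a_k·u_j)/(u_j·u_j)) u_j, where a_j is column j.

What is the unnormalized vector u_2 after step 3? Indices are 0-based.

Step 1: u_0 = a_0 = (2, -1, -4, 4).
Step 2: u_1 = a_1 − (4/37)·u_0 = (140/37, 152/37, -132/37, -164/37).
Step 3: u_2 = a_2 − (-5/37)·u_0 − (-23/196)·u_1 = (-9/7, -130/49, -96/49, -97/49).

u_2 = (-9/7, -130/49, -96/49, -97/49)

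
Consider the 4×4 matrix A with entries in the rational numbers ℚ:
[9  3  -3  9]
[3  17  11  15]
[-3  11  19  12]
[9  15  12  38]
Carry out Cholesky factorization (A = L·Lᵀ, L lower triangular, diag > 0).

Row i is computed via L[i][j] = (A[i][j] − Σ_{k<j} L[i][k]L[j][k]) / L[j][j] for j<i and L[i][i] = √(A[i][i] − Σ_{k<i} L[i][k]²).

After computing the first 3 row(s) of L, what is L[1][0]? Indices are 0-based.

L[1][0] = 1

Step 1: L[0][0] = √(9) = 3.
  L[1][0] = (3) / L[0][0] = 1.
Step 2: L[1][1] = √(16) = 4.
  L[2][0] = (-3) / L[0][0] = -1.
  L[2][1] = (12) / L[1][1] = 3.
Step 3: L[2][2] = √(9) = 3.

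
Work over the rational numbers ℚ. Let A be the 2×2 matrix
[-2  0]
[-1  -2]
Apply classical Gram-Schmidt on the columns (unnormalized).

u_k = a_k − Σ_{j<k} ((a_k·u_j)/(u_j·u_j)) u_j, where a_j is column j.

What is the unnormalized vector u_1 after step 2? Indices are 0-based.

Step 1: u_0 = a_0 = (-2, -1).
Step 2: u_1 = a_1 − (2/5)·u_0 = (4/5, -8/5).

u_1 = (4/5, -8/5)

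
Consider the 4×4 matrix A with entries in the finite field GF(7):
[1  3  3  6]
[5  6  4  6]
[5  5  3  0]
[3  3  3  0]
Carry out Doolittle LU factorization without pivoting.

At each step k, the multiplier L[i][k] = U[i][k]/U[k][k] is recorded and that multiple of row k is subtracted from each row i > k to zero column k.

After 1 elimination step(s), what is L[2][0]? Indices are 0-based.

Step 1: pivot at (0,0) is 1.
  row1 ← row1 − (5)·row0  ⇒  L[1][0]=5, U row1=(0, 5, 3, 4)
  row2 ← row2 − (5)·row0  ⇒  L[2][0]=5, U row2=(0, 4, 2, 5)
  row3 ← row3 − (3)·row0  ⇒  L[3][0]=3, U row3=(0, 1, 1, 3)

L[2][0] = 5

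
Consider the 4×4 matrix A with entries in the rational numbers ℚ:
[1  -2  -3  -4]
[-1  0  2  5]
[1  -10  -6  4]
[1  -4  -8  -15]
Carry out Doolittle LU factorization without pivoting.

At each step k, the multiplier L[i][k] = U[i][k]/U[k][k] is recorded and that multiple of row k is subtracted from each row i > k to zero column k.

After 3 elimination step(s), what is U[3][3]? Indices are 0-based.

k=0: U[0][0]=1
  eliminate (1,0): mult=-1, new row 1: (0, -2, -1, 1); set L[1][0]=-1
  eliminate (2,0): mult=1, new row 2: (0, -8, -3, 8); set L[2][0]=1
  eliminate (3,0): mult=1, new row 3: (0, -2, -5, -11); set L[3][0]=1
k=1: U[1][1]=-2
  eliminate (2,1): mult=4, new row 2: (0, 0, 1, 4); set L[2][1]=4
  eliminate (3,1): mult=1, new row 3: (0, 0, -4, -12); set L[3][1]=1
k=2: U[2][2]=1
  eliminate (3,2): mult=-4, new row 3: (0, 0, 0, 4); set L[3][2]=-4

U[3][3] = 4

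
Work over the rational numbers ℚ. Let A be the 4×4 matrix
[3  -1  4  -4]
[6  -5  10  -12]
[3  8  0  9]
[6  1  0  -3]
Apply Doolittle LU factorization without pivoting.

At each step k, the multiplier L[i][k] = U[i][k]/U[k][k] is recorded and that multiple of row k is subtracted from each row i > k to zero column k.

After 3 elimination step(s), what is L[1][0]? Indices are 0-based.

Step 1: pivot at (0,0) is 3.
  row1 ← row1 − (2)·row0  ⇒  L[1][0]=2, U row1=(0, -3, 2, -4)
  row2 ← row2 − (1)·row0  ⇒  L[2][0]=1, U row2=(0, 9, -4, 13)
  row3 ← row3 − (2)·row0  ⇒  L[3][0]=2, U row3=(0, 3, -8, 5)
Step 2: pivot at (1,1) is -3.
  row2 ← row2 − (-3)·row1  ⇒  L[2][1]=-3, U row2=(0, 0, 2, 1)
  row3 ← row3 − (-1)·row1  ⇒  L[3][1]=-1, U row3=(0, 0, -6, 1)
Step 3: pivot at (2,2) is 2.
  row3 ← row3 − (-3)·row2  ⇒  L[3][2]=-3, U row3=(0, 0, 0, 4)

L[1][0] = 2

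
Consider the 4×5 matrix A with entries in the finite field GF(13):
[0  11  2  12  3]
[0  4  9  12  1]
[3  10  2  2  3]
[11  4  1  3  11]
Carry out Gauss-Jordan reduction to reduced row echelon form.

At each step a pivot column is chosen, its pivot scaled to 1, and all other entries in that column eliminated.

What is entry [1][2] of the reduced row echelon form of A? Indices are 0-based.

pivot(0,0): swap R0↔R2
pivot(0,0)=3: scale R0 → (1, 12, 5, 5, 1)
  clear (3,0): R3 −= (11)R0 → (0, 2, 11, 0, 0)
pivot(1,1)=4: scale R1 → (0, 1, 12, 3, 10)
  clear (0,1): R0 −= (12)R1 → (1, 0, 4, 8, 11)
  clear (2,1): R2 −= (11)R1 → (0, 0, 0, 5, 10)
  clear (3,1): R3 −= (2)R1 → (0, 0, 0, 7, 6)
col 2: no nonzero at/below row 2; advance.
pivot(2,3)=5: scale R2 → (0, 0, 0, 1, 2)
  clear (0,3): R0 −= (8)R2 → (1, 0, 4, 0, 8)
  clear (1,3): R1 −= (3)R2 → (0, 1, 12, 0, 4)
  clear (3,3): R3 −= (7)R2 → (0, 0, 0, 0, 5)
pivot(3,4)=5: scale R3 → (0, 0, 0, 0, 1)
  clear (0,4): R0 −= (8)R3 → (1, 0, 4, 0, 0)
  clear (1,4): R1 −= (4)R3 → (0, 1, 12, 0, 0)
  clear (2,4): R2 −= (2)R3 → (0, 0, 0, 1, 0)

M[1][2] = 12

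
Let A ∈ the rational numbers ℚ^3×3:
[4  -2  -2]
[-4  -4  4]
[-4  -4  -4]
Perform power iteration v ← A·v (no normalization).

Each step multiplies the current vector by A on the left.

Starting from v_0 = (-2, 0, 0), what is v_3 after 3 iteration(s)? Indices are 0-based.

v_0 = (-2, 0, 0).
v_1 = A·v_0 = (-8, 8, 8).
v_2 = A·v_1 = (-64, 32, -32).
v_3 = A·v_2 = (-256, 0, 256).

v_3 = (-256, 0, 256)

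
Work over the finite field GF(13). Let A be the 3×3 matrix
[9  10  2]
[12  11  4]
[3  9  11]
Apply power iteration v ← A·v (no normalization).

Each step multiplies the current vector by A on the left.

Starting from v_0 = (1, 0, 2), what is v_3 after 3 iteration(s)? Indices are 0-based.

v_3 = (3, 7, 3)

v_0 = (1, 0, 2).
v_1 = A·v_0 = (0, 7, 12).
v_2 = A·v_1 = (3, 8, 0).
v_3 = A·v_2 = (3, 7, 3).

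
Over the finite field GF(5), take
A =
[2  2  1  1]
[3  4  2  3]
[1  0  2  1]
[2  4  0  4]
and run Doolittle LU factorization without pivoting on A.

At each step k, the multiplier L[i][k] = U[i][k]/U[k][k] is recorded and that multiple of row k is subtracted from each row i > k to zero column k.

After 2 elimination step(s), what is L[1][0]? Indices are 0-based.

L[1][0] = 4

k=0: U[0][0]=2
  eliminate (1,0): mult=4, new row 1: (0, 1, 3, 4); set L[1][0]=4
  eliminate (2,0): mult=3, new row 2: (0, 4, 4, 3); set L[2][0]=3
  eliminate (3,0): mult=1, new row 3: (0, 2, 4, 3); set L[3][0]=1
k=1: U[1][1]=1
  eliminate (2,1): mult=4, new row 2: (0, 0, 2, 2); set L[2][1]=4
  eliminate (3,1): mult=2, new row 3: (0, 0, 3, 0); set L[3][1]=2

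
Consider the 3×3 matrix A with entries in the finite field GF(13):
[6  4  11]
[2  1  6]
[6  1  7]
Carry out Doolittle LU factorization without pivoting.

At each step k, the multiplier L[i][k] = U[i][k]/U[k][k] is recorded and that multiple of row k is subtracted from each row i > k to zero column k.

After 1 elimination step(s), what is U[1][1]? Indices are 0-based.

U[1][1] = 4

[col 0] pivot 6
  R1 -= 9*R0 → (0, 4, 11)  (L[1][0] := 9)
  R2 -= 1*R0 → (0, 10, 9)  (L[2][0] := 1)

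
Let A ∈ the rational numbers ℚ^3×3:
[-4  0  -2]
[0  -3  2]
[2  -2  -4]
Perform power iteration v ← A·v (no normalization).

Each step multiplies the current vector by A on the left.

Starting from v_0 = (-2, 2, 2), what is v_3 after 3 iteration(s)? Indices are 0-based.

v_3 = (-216, 230, -220)

v_0 = (-2, 2, 2).
v_1 = A·v_0 = (4, -2, -16).
v_2 = A·v_1 = (16, -26, 76).
v_3 = A·v_2 = (-216, 230, -220).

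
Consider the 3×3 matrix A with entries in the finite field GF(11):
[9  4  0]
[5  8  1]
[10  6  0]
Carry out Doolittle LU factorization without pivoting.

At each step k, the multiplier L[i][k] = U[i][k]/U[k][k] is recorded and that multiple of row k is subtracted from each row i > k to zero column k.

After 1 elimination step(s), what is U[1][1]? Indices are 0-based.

Step 1: pivot at (0,0) is 9.
  row1 ← row1 − (3)·row0  ⇒  L[1][0]=3, U row1=(0, 7, 1)
  row2 ← row2 − (6)·row0  ⇒  L[2][0]=6, U row2=(0, 4, 0)

U[1][1] = 7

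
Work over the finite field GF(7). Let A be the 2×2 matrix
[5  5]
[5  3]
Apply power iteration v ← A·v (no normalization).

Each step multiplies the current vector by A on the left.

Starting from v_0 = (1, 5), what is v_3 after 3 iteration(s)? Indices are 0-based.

v_0 = (1, 5).
v_1 = A·v_0 = (2, 6).
v_2 = A·v_1 = (5, 0).
v_3 = A·v_2 = (4, 4).

v_3 = (4, 4)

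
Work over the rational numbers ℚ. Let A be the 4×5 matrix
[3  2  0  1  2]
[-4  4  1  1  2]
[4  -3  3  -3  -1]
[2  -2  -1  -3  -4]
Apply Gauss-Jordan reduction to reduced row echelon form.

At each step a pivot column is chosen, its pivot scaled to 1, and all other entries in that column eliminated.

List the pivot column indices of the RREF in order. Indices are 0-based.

pivot columns: 0, 1, 2, 3

pivot(0,0)=3: scale R0 → (1, 2/3, 0, 1/3, 2/3)
  clear (1,0): R1 −= (-4)R0 → (0, 20/3, 1, 7/3, 14/3)
  clear (2,0): R2 −= (4)R0 → (0, -17/3, 3, -13/3, -11/3)
  clear (3,0): R3 −= (2)R0 → (0, -10/3, -1, -11/3, -16/3)
pivot(1,1)=20/3: scale R1 → (0, 1, 3/20, 7/20, 7/10)
  clear (0,1): R0 −= (2/3)R1 → (1, 0, -1/10, 1/10, 1/5)
  clear (2,1): R2 −= (-17/3)R1 → (0, 0, 77/20, -47/20, 3/10)
  clear (3,1): R3 −= (-10/3)R1 → (0, 0, -1/2, -5/2, -3)
pivot(2,2)=77/20: scale R2 → (0, 0, 1, -47/77, 6/77)
  clear (0,2): R0 −= (-1/10)R2 → (1, 0, 0, 3/77, 16/77)
  clear (1,2): R1 −= (3/20)R2 → (0, 1, 0, 34/77, 53/77)
  clear (3,2): R3 −= (-1/2)R2 → (0, 0, 0, -216/77, -228/77)
pivot(3,3)=-216/77: scale R3 → (0, 0, 0, 1, 19/18)
  clear (0,3): R0 −= (3/77)R3 → (1, 0, 0, 0, 1/6)
  clear (1,3): R1 −= (34/77)R3 → (0, 1, 0, 0, 2/9)
  clear (2,3): R2 −= (-47/77)R3 → (0, 0, 1, 0, 13/18)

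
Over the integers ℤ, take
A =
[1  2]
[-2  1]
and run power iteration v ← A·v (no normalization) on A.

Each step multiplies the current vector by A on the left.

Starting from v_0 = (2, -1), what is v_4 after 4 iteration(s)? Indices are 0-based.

v_4 = (10, 55)

v_0 = (2, -1).
v_1 = A·v_0 = (0, -5).
v_2 = A·v_1 = (-10, -5).
v_3 = A·v_2 = (-20, 15).
v_4 = A·v_3 = (10, 55).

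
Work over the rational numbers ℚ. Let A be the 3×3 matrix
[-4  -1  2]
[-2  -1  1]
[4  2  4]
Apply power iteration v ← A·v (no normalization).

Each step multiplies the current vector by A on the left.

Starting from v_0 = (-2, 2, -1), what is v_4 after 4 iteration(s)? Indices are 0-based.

v_4 = (-997, -533, -266)

v_0 = (-2, 2, -1).
v_1 = A·v_0 = (4, 1, -8).
v_2 = A·v_1 = (-33, -17, -14).
v_3 = A·v_2 = (121, 69, -222).
v_4 = A·v_3 = (-997, -533, -266).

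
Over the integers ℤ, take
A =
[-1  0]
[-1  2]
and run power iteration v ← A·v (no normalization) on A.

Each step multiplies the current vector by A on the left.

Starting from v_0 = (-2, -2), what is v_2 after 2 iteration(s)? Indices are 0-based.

v_2 = (-2, -6)

v_0 = (-2, -2).
v_1 = A·v_0 = (2, -2).
v_2 = A·v_1 = (-2, -6).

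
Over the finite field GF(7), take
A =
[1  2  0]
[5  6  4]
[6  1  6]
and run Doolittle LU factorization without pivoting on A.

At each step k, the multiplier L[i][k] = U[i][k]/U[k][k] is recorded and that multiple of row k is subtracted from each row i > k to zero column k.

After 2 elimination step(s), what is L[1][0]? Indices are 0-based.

L[1][0] = 5

Step 1: pivot at (0,0) is 1.
  row1 ← row1 − (5)·row0  ⇒  L[1][0]=5, U row1=(0, 3, 4)
  row2 ← row2 − (6)·row0  ⇒  L[2][0]=6, U row2=(0, 3, 6)
Step 2: pivot at (1,1) is 3.
  row2 ← row2 − (1)·row1  ⇒  L[2][1]=1, U row2=(0, 0, 2)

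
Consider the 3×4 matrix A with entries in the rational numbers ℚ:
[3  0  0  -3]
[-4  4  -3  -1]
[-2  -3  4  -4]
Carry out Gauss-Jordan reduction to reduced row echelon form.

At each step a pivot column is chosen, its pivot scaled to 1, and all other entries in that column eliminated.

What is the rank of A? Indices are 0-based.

pivot(0,0)=3: scale R0 → (1, 0, 0, -1)
  clear (1,0): R1 −= (-4)R0 → (0, 4, -3, -5)
  clear (2,0): R2 −= (-2)R0 → (0, -3, 4, -6)
pivot(1,1)=4: scale R1 → (0, 1, -3/4, -5/4)
  clear (2,1): R2 −= (-3)R1 → (0, 0, 7/4, -39/4)
pivot(2,2)=7/4: scale R2 → (0, 0, 1, -39/7)
  clear (1,2): R1 −= (-3/4)R2 → (0, 1, 0, -38/7)

rank = 3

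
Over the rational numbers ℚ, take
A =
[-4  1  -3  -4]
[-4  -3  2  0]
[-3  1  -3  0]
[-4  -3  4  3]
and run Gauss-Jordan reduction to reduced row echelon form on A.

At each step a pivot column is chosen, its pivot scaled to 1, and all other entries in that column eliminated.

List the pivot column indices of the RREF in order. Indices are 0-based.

step 1: normalize row 0 (÷-4) = (1, -1/4, 3/4, 1)
  row 1: subtract -4×row0 = (0, -4, 5, 4)
  row 2: subtract -3×row0 = (0, 1/4, -3/4, 3)
  row 3: subtract -4×row0 = (0, -4, 7, 7)
step 2: normalize row 1 (÷-4) = (0, 1, -5/4, -1)
  row 0: subtract -1/4×row1 = (1, 0, 7/16, 3/4)
  row 2: subtract 1/4×row1 = (0, 0, -7/16, 13/4)
  row 3: subtract -4×row1 = (0, 0, 2, 3)
step 3: normalize row 2 (÷-7/16) = (0, 0, 1, -52/7)
  row 0: subtract 7/16×row2 = (1, 0, 0, 4)
  row 1: subtract -5/4×row2 = (0, 1, 0, -72/7)
  row 3: subtract 2×row2 = (0, 0, 0, 125/7)
step 4: normalize row 3 (÷125/7) = (0, 0, 0, 1)
  row 0: subtract 4×row3 = (1, 0, 0, 0)
  row 1: subtract -72/7×row3 = (0, 1, 0, 0)
  row 2: subtract -52/7×row3 = (0, 0, 1, 0)

pivot columns: 0, 1, 2, 3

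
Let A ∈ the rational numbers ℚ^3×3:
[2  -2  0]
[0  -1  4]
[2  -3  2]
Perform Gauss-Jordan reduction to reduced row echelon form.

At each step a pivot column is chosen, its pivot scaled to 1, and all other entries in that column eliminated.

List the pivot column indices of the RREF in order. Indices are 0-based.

[1] R0 /= 2  ⇒  (1, -1, 0)
     R2 -= 2·R0  ⇒  (0, -1, 2)
[2] R1 /= -1  ⇒  (0, 1, -4)
     R0 -= -1·R1  ⇒  (1, 0, -4)
     R2 -= -1·R1  ⇒  (0, 0, -2)
[3] R2 /= -2  ⇒  (0, 0, 1)
     R0 -= -4·R2  ⇒  (1, 0, 0)
     R1 -= -4·R2  ⇒  (0, 1, 0)

pivot columns: 0, 1, 2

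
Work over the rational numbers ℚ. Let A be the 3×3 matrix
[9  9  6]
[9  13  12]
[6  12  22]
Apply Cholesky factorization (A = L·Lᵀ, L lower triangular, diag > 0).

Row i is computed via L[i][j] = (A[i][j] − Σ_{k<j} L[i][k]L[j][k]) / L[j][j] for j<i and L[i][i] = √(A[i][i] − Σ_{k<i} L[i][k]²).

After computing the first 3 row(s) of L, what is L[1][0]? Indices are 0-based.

L[1][0] = 3

Step 1: L[0][0] = √(9) = 3.
  L[1][0] = (9) / L[0][0] = 3.
Step 2: L[1][1] = √(4) = 2.
  L[2][0] = (6) / L[0][0] = 2.
  L[2][1] = (6) / L[1][1] = 3.
Step 3: L[2][2] = √(9) = 3.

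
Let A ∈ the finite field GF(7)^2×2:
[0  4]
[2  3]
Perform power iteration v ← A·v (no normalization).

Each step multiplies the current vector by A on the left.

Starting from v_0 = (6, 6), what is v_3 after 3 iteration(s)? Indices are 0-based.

v_3 = (6, 3)

v_0 = (6, 6).
v_1 = A·v_0 = (3, 2).
v_2 = A·v_1 = (1, 5).
v_3 = A·v_2 = (6, 3).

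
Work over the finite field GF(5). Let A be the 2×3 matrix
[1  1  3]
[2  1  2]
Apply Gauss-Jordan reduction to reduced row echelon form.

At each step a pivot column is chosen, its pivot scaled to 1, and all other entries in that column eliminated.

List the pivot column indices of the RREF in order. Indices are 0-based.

pivot columns: 0, 1

[1] R0 /= 1  ⇒  (1, 1, 3)
     R1 -= 2·R0  ⇒  (0, 4, 1)
[2] R1 /= 4  ⇒  (0, 1, 4)
     R0 -= 1·R1  ⇒  (1, 0, 4)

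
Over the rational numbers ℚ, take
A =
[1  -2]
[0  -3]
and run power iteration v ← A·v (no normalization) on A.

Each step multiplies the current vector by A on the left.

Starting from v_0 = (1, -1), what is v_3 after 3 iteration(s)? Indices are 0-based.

v_0 = (1, -1).
v_1 = A·v_0 = (3, 3).
v_2 = A·v_1 = (-3, -9).
v_3 = A·v_2 = (15, 27).

v_3 = (15, 27)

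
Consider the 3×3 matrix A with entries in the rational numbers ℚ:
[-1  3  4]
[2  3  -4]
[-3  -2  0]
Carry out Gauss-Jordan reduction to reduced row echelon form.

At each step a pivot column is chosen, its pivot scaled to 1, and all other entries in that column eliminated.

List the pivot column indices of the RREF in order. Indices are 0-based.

pivot columns: 0, 1, 2

step 1: normalize row 0 (÷-1) = (1, -3, -4)
  row 1: subtract 2×row0 = (0, 9, 4)
  row 2: subtract -3×row0 = (0, -11, -12)
step 2: normalize row 1 (÷9) = (0, 1, 4/9)
  row 0: subtract -3×row1 = (1, 0, -8/3)
  row 2: subtract -11×row1 = (0, 0, -64/9)
step 3: normalize row 2 (÷-64/9) = (0, 0, 1)
  row 0: subtract -8/3×row2 = (1, 0, 0)
  row 1: subtract 4/9×row2 = (0, 1, 0)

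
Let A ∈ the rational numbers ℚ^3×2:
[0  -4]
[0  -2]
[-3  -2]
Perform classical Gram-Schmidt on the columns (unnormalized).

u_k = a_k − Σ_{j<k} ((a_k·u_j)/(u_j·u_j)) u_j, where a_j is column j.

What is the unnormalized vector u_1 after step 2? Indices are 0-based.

Step 1: u_0 = a_0 = (0, 0, -3).
Step 2: u_1 = a_1 − (2/3)·u_0 = (-4, -2, 0).

u_1 = (-4, -2, 0)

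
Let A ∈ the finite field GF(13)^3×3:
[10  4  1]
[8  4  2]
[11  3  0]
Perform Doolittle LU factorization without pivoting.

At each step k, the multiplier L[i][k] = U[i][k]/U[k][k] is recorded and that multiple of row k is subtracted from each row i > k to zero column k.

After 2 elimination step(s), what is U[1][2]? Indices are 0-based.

Step 1: pivot at (0,0) is 10.
  row1 ← row1 − (6)·row0  ⇒  L[1][0]=6, U row1=(0, 6, 9)
  row2 ← row2 − (5)·row0  ⇒  L[2][0]=5, U row2=(0, 9, 8)
Step 2: pivot at (1,1) is 6.
  row2 ← row2 − (8)·row1  ⇒  L[2][1]=8, U row2=(0, 0, 1)

U[1][2] = 9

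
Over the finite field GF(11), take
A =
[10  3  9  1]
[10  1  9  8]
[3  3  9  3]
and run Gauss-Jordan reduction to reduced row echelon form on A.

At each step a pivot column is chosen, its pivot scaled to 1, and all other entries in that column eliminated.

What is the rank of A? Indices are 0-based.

pivot(0,0)=10: scale R0 → (1, 8, 2, 10)
  clear (1,0): R1 −= (10)R0 → (0, 9, 0, 7)
  clear (2,0): R2 −= (3)R0 → (0, 1, 3, 6)
pivot(1,1)=9: scale R1 → (0, 1, 0, 2)
  clear (0,1): R0 −= (8)R1 → (1, 0, 2, 5)
  clear (2,1): R2 −= (1)R1 → (0, 0, 3, 4)
pivot(2,2)=3: scale R2 → (0, 0, 1, 5)
  clear (0,2): R0 −= (2)R2 → (1, 0, 0, 6)

rank = 3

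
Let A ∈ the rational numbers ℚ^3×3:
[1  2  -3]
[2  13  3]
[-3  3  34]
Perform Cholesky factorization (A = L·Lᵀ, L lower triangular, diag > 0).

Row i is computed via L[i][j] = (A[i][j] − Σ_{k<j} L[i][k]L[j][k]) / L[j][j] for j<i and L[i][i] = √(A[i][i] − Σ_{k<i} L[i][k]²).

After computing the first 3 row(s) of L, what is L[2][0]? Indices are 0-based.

L[2][0] = -3

Step 1: L[0][0] = √(1) = 1.
  L[1][0] = (2) / L[0][0] = 2.
Step 2: L[1][1] = √(9) = 3.
  L[2][0] = (-3) / L[0][0] = -3.
  L[2][1] = (9) / L[1][1] = 3.
Step 3: L[2][2] = √(16) = 4.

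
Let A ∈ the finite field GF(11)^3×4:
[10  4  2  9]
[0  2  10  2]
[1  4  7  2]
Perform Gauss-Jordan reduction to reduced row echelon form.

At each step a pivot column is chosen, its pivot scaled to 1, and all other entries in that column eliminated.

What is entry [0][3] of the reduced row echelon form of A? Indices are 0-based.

M[0][3] = 1

step 1: normalize row 0 (÷10) = (1, 7, 9, 2)
  row 2: subtract 1×row0 = (0, 8, 9, 0)
step 2: normalize row 1 (÷2) = (0, 1, 5, 1)
  row 0: subtract 7×row1 = (1, 0, 7, 6)
  row 2: subtract 8×row1 = (0, 0, 2, 3)
step 3: normalize row 2 (÷2) = (0, 0, 1, 7)
  row 0: subtract 7×row2 = (1, 0, 0, 1)
  row 1: subtract 5×row2 = (0, 1, 0, 10)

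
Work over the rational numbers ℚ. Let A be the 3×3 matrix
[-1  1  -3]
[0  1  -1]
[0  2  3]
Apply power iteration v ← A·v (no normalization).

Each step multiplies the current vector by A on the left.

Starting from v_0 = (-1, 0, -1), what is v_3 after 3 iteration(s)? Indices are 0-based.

v_0 = (-1, 0, -1).
v_1 = A·v_0 = (4, 1, -3).
v_2 = A·v_1 = (6, 4, -7).
v_3 = A·v_2 = (19, 11, -13).

v_3 = (19, 11, -13)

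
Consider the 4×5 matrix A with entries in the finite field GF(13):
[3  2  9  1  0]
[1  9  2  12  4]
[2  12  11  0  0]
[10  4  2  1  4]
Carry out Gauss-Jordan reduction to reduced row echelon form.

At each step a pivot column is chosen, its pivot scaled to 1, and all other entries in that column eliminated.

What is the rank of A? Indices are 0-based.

pivot(0,0)=3: scale R0 → (1, 5, 3, 9, 0)
  clear (1,0): R1 −= (1)R0 → (0, 4, 12, 3, 4)
  clear (2,0): R2 −= (2)R0 → (0, 2, 5, 8, 0)
  clear (3,0): R3 −= (10)R0 → (0, 6, 11, 2, 4)
pivot(1,1)=4: scale R1 → (0, 1, 3, 4, 1)
  clear (0,1): R0 −= (5)R1 → (1, 0, 1, 2, 8)
  clear (2,1): R2 −= (2)R1 → (0, 0, 12, 0, 11)
  clear (3,1): R3 −= (6)R1 → (0, 0, 6, 4, 11)
pivot(2,2)=12: scale R2 → (0, 0, 1, 0, 2)
  clear (0,2): R0 −= (1)R2 → (1, 0, 0, 2, 6)
  clear (1,2): R1 −= (3)R2 → (0, 1, 0, 4, 8)
  clear (3,2): R3 −= (6)R2 → (0, 0, 0, 4, 12)
pivot(3,3)=4: scale R3 → (0, 0, 0, 1, 3)
  clear (0,3): R0 −= (2)R3 → (1, 0, 0, 0, 0)
  clear (1,3): R1 −= (4)R3 → (0, 1, 0, 0, 9)

rank = 4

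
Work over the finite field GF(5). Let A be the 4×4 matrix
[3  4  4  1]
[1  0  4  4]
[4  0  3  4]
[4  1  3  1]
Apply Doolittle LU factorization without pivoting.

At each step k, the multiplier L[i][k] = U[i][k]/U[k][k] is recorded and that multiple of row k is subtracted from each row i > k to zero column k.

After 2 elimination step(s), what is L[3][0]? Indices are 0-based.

L[3][0] = 3

[col 0] pivot 3
  R1 -= 2*R0 → (0, 2, 1, 2)  (L[1][0] := 2)
  R2 -= 3*R0 → (0, 3, 1, 1)  (L[2][0] := 3)
  R3 -= 3*R0 → (0, 4, 1, 3)  (L[3][0] := 3)
[col 1] pivot 2
  R2 -= 4*R1 → (0, 0, 2, 3)  (L[2][1] := 4)
  R3 -= 2*R1 → (0, 0, 4, 4)  (L[3][1] := 2)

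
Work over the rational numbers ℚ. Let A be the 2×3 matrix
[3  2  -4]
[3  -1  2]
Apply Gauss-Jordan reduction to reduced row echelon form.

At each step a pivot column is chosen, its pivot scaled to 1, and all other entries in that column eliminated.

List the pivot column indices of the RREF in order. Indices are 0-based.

pivot columns: 0, 1

pivot(0,0)=3: scale R0 → (1, 2/3, -4/3)
  clear (1,0): R1 −= (3)R0 → (0, -3, 6)
pivot(1,1)=-3: scale R1 → (0, 1, -2)
  clear (0,1): R0 −= (2/3)R1 → (1, 0, 0)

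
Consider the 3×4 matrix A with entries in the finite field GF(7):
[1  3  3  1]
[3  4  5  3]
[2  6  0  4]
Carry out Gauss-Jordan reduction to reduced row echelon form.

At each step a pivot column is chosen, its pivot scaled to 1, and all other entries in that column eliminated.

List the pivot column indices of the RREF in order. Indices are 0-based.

step 1: normalize row 0 (÷1) = (1, 3, 3, 1)
  row 1: subtract 3×row0 = (0, 2, 3, 0)
  row 2: subtract 2×row0 = (0, 0, 1, 2)
step 2: normalize row 1 (÷2) = (0, 1, 5, 0)
  row 0: subtract 3×row1 = (1, 0, 2, 1)
step 3: normalize row 2 (÷1) = (0, 0, 1, 2)
  row 0: subtract 2×row2 = (1, 0, 0, 4)
  row 1: subtract 5×row2 = (0, 1, 0, 4)

pivot columns: 0, 1, 2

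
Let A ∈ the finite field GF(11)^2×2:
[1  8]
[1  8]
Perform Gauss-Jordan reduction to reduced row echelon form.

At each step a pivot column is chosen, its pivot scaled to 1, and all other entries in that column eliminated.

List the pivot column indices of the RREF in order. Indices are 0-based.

pivot(0,0)=1: scale R0 → (1, 8)
  clear (1,0): R1 −= (1)R0 → (0, 0)
col 1: no nonzero at/below row 1; advance.

pivot columns: 0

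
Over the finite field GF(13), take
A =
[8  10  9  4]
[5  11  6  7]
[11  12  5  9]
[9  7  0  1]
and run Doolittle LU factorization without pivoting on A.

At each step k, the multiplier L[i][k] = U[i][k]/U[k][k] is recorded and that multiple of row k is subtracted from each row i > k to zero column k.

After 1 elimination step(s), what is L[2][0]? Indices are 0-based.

L[2][0] = 3

k=0: U[0][0]=8
  eliminate (1,0): mult=12, new row 1: (0, 8, 2, 11); set L[1][0]=12
  eliminate (2,0): mult=3, new row 2: (0, 8, 4, 10); set L[2][0]=3
  eliminate (3,0): mult=6, new row 3: (0, 12, 11, 3); set L[3][0]=6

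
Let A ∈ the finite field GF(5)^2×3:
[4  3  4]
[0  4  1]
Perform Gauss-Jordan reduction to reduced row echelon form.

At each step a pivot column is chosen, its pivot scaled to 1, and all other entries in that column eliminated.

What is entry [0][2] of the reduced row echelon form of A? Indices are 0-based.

M[0][2] = 3

[1] R0 /= 4  ⇒  (1, 2, 1)
[2] R1 /= 4  ⇒  (0, 1, 4)
     R0 -= 2·R1  ⇒  (1, 0, 3)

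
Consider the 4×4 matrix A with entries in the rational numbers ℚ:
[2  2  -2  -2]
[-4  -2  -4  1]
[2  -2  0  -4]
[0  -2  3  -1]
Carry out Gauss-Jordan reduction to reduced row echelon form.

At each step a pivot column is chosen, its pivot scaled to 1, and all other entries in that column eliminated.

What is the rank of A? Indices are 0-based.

rank = 4

step 1: normalize row 0 (÷2) = (1, 1, -1, -1)
  row 1: subtract -4×row0 = (0, 2, -8, -3)
  row 2: subtract 2×row0 = (0, -4, 2, -2)
step 2: normalize row 1 (÷2) = (0, 1, -4, -3/2)
  row 0: subtract 1×row1 = (1, 0, 3, 1/2)
  row 2: subtract -4×row1 = (0, 0, -14, -8)
  row 3: subtract -2×row1 = (0, 0, -5, -4)
step 3: normalize row 2 (÷-14) = (0, 0, 1, 4/7)
  row 0: subtract 3×row2 = (1, 0, 0, -17/14)
  row 1: subtract -4×row2 = (0, 1, 0, 11/14)
  row 3: subtract -5×row2 = (0, 0, 0, -8/7)
step 4: normalize row 3 (÷-8/7) = (0, 0, 0, 1)
  row 0: subtract -17/14×row3 = (1, 0, 0, 0)
  row 1: subtract 11/14×row3 = (0, 1, 0, 0)
  row 2: subtract 4/7×row3 = (0, 0, 1, 0)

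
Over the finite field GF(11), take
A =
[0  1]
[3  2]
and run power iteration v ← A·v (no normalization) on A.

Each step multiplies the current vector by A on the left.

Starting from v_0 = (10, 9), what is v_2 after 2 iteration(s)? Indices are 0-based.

v_2 = (4, 2)

v_0 = (10, 9).
v_1 = A·v_0 = (9, 4).
v_2 = A·v_1 = (4, 2).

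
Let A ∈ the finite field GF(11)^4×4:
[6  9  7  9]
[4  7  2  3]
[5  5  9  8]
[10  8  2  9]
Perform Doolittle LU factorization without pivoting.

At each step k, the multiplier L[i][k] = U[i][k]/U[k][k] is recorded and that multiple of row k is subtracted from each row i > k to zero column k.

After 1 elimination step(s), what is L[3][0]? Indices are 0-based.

L[3][0] = 9

Step 1: pivot at (0,0) is 6.
  row1 ← row1 − (8)·row0  ⇒  L[1][0]=8, U row1=(0, 1, 1, 8)
  row2 ← row2 − (10)·row0  ⇒  L[2][0]=10, U row2=(0, 3, 5, 6)
  row3 ← row3 − (9)·row0  ⇒  L[3][0]=9, U row3=(0, 4, 5, 5)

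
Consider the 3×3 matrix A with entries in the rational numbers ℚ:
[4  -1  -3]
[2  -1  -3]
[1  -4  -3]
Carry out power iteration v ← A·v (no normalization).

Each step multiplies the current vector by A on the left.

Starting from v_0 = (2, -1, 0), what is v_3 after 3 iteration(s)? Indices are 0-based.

v_3 = (144, 118, 120)

v_0 = (2, -1, 0).
v_1 = A·v_0 = (9, 5, 6).
v_2 = A·v_1 = (13, -5, -29).
v_3 = A·v_2 = (144, 118, 120).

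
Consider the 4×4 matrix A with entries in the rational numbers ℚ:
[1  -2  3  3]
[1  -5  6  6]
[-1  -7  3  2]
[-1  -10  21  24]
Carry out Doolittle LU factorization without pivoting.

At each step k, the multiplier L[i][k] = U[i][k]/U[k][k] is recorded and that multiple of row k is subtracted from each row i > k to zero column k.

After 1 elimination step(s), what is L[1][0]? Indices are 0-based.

L[1][0] = 1

k=0: U[0][0]=1
  eliminate (1,0): mult=1, new row 1: (0, -3, 3, 3); set L[1][0]=1
  eliminate (2,0): mult=-1, new row 2: (0, -9, 6, 5); set L[2][0]=-1
  eliminate (3,0): mult=-1, new row 3: (0, -12, 24, 27); set L[3][0]=-1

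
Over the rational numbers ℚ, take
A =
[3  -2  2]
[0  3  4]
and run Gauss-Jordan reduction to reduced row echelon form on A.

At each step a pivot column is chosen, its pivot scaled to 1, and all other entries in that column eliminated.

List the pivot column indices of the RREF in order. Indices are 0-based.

step 1: normalize row 0 (÷3) = (1, -2/3, 2/3)
step 2: normalize row 1 (÷3) = (0, 1, 4/3)
  row 0: subtract -2/3×row1 = (1, 0, 14/9)

pivot columns: 0, 1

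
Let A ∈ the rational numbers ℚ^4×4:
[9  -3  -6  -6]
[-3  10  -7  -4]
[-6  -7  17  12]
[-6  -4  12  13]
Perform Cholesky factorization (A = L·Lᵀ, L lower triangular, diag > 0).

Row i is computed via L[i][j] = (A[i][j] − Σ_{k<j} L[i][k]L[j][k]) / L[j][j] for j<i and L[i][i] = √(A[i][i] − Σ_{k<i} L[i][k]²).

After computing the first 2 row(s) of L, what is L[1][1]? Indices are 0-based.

Step 1: L[0][0] = √(9) = 3.
  L[1][0] = (-3) / L[0][0] = -1.
Step 2: L[1][1] = √(9) = 3.

L[1][1] = 3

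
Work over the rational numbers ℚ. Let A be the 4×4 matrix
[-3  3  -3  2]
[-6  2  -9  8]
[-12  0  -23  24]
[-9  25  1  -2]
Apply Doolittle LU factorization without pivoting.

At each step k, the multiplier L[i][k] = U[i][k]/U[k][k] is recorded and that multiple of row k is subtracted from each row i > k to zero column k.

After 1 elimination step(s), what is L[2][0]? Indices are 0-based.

Step 1: pivot at (0,0) is -3.
  row1 ← row1 − (2)·row0  ⇒  L[1][0]=2, U row1=(0, -4, -3, 4)
  row2 ← row2 − (4)·row0  ⇒  L[2][0]=4, U row2=(0, -12, -11, 16)
  row3 ← row3 − (3)·row0  ⇒  L[3][0]=3, U row3=(0, 16, 10, -8)

L[2][0] = 4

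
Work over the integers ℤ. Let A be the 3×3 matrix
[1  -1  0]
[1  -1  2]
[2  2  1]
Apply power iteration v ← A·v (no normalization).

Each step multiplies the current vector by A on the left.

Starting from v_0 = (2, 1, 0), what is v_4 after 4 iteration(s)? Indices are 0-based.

v_4 = (-20, 48, 26)

v_0 = (2, 1, 0).
v_1 = A·v_0 = (1, 1, 6).
v_2 = A·v_1 = (0, 12, 10).
v_3 = A·v_2 = (-12, 8, 34).
v_4 = A·v_3 = (-20, 48, 26).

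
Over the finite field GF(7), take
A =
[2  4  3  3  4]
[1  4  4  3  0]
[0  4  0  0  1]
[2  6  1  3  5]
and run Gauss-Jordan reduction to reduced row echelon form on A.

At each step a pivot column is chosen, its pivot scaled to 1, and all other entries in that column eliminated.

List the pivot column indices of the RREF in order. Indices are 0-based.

pivot columns: 0, 1, 2, 3

pivot(0,0)=2: scale R0 → (1, 2, 5, 5, 2)
  clear (1,0): R1 −= (1)R0 → (0, 2, 6, 5, 5)
  clear (3,0): R3 −= (2)R0 → (0, 2, 5, 0, 1)
pivot(1,1)=2: scale R1 → (0, 1, 3, 6, 6)
  clear (0,1): R0 −= (2)R1 → (1, 0, 6, 0, 4)
  clear (2,1): R2 −= (4)R1 → (0, 0, 2, 4, 5)
  clear (3,1): R3 −= (2)R1 → (0, 0, 6, 2, 3)
pivot(2,2)=2: scale R2 → (0, 0, 1, 2, 6)
  clear (0,2): R0 −= (6)R2 → (1, 0, 0, 2, 3)
  clear (1,2): R1 −= (3)R2 → (0, 1, 0, 0, 2)
  clear (3,2): R3 −= (6)R2 → (0, 0, 0, 4, 2)
pivot(3,3)=4: scale R3 → (0, 0, 0, 1, 4)
  clear (0,3): R0 −= (2)R3 → (1, 0, 0, 0, 2)
  clear (2,3): R2 −= (2)R3 → (0, 0, 1, 0, 5)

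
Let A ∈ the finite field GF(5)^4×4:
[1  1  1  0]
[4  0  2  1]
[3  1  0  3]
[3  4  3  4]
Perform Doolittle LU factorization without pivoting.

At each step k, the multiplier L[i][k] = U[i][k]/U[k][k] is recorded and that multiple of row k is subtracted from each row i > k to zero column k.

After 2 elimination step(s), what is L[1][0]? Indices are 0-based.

L[1][0] = 4

[col 0] pivot 1
  R1 -= 4*R0 → (0, 1, 3, 1)  (L[1][0] := 4)
  R2 -= 3*R0 → (0, 3, 2, 3)  (L[2][0] := 3)
  R3 -= 3*R0 → (0, 1, 0, 4)  (L[3][0] := 3)
[col 1] pivot 1
  R2 -= 3*R1 → (0, 0, 3, 0)  (L[2][1] := 3)
  R3 -= 1*R1 → (0, 0, 2, 3)  (L[3][1] := 1)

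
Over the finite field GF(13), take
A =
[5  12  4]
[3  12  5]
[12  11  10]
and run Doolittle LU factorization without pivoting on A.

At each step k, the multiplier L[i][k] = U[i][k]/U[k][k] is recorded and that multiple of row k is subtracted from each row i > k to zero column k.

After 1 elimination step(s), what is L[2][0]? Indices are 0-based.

Step 1: pivot at (0,0) is 5.
  row1 ← row1 − (11)·row0  ⇒  L[1][0]=11, U row1=(0, 10, 0)
  row2 ← row2 − (5)·row0  ⇒  L[2][0]=5, U row2=(0, 3, 3)

L[2][0] = 5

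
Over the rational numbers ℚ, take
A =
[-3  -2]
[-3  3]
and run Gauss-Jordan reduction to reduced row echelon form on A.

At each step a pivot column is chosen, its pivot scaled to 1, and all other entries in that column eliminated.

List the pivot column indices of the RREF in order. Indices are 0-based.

[1] R0 /= -3  ⇒  (1, 2/3)
     R1 -= -3·R0  ⇒  (0, 5)
[2] R1 /= 5  ⇒  (0, 1)
     R0 -= 2/3·R1  ⇒  (1, 0)

pivot columns: 0, 1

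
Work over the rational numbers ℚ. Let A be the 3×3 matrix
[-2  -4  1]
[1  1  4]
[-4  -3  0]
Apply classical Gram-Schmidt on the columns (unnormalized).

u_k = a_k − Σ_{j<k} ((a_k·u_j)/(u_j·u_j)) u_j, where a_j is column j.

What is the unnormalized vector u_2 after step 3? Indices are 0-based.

Step 1: u_0 = a_0 = (-2, 1, -4).
Step 2: u_1 = a_1 − (1)·u_0 = (-2, 0, 1).
Step 3: u_2 = a_2 − (2/21)·u_0 − (-2/5)·u_1 = (41/105, 82/21, 82/105).

u_2 = (41/105, 82/21, 82/105)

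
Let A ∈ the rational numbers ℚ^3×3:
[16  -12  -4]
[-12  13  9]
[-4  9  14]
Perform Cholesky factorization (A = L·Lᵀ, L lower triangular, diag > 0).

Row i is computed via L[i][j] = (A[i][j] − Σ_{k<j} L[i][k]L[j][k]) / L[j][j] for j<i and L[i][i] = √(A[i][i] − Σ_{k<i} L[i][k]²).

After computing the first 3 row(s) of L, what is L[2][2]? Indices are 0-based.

L[2][2] = 2

Step 1: L[0][0] = √(16) = 4.
  L[1][0] = (-12) / L[0][0] = -3.
Step 2: L[1][1] = √(4) = 2.
  L[2][0] = (-4) / L[0][0] = -1.
  L[2][1] = (6) / L[1][1] = 3.
Step 3: L[2][2] = √(4) = 2.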